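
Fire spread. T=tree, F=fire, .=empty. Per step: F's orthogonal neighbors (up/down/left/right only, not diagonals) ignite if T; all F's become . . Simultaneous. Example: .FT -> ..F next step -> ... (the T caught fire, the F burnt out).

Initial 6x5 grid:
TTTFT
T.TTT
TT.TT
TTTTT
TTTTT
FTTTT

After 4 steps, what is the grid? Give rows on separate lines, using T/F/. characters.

Step 1: 5 trees catch fire, 2 burn out
  TTF.F
  T.TFT
  TT.TT
  TTTTT
  FTTTT
  .FTTT
Step 2: 7 trees catch fire, 5 burn out
  TF...
  T.F.F
  TT.FT
  FTTTT
  .FTTT
  ..FTT
Step 3: 7 trees catch fire, 7 burn out
  F....
  T....
  FT..F
  .FTFT
  ..FTT
  ...FT
Step 4: 6 trees catch fire, 7 burn out
  .....
  F....
  .F...
  ..F.F
  ...FT
  ....F

.....
F....
.F...
..F.F
...FT
....F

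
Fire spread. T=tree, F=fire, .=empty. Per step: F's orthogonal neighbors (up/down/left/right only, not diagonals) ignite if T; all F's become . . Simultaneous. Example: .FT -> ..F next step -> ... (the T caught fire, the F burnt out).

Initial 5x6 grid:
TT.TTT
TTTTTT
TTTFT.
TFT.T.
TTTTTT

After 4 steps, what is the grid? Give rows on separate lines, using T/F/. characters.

Step 1: 7 trees catch fire, 2 burn out
  TT.TTT
  TTTFTT
  TFF.F.
  F.F.T.
  TFTTTT
Step 2: 8 trees catch fire, 7 burn out
  TT.FTT
  TFF.FT
  F.....
  ....F.
  F.FTTT
Step 3: 6 trees catch fire, 8 burn out
  TF..FT
  F....F
  ......
  ......
  ...FFT
Step 4: 3 trees catch fire, 6 burn out
  F....F
  ......
  ......
  ......
  .....F

F....F
......
......
......
.....F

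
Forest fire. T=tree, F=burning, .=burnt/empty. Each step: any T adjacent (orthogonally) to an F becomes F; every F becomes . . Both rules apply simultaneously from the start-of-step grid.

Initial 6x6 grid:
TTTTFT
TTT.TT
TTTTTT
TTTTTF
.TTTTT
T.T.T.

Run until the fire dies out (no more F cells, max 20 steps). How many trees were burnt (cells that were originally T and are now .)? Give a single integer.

Answer: 28

Derivation:
Step 1: +6 fires, +2 burnt (F count now 6)
Step 2: +5 fires, +6 burnt (F count now 5)
Step 3: +6 fires, +5 burnt (F count now 6)
Step 4: +5 fires, +6 burnt (F count now 5)
Step 5: +5 fires, +5 burnt (F count now 5)
Step 6: +1 fires, +5 burnt (F count now 1)
Step 7: +0 fires, +1 burnt (F count now 0)
Fire out after step 7
Initially T: 29, now '.': 35
Total burnt (originally-T cells now '.'): 28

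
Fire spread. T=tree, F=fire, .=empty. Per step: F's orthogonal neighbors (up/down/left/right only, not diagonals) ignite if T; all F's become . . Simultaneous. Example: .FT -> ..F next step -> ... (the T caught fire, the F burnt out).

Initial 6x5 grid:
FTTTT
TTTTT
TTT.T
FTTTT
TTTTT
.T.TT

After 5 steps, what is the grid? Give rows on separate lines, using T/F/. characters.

Step 1: 5 trees catch fire, 2 burn out
  .FTTT
  FTTTT
  FTT.T
  .FTTT
  FTTTT
  .T.TT
Step 2: 5 trees catch fire, 5 burn out
  ..FTT
  .FTTT
  .FT.T
  ..FTT
  .FTTT
  .T.TT
Step 3: 6 trees catch fire, 5 burn out
  ...FT
  ..FTT
  ..F.T
  ...FT
  ..FTT
  .F.TT
Step 4: 4 trees catch fire, 6 burn out
  ....F
  ...FT
  ....T
  ....F
  ...FT
  ...TT
Step 5: 4 trees catch fire, 4 burn out
  .....
  ....F
  ....F
  .....
  ....F
  ...FT

.....
....F
....F
.....
....F
...FT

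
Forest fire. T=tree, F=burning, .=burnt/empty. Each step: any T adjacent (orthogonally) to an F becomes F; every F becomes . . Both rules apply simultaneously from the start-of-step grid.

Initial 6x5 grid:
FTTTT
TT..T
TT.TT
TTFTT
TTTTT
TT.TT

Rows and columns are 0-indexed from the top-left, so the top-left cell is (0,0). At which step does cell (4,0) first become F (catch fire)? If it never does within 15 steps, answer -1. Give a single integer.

Step 1: cell (4,0)='T' (+5 fires, +2 burnt)
Step 2: cell (4,0)='T' (+9 fires, +5 burnt)
Step 3: cell (4,0)='F' (+6 fires, +9 burnt)
  -> target ignites at step 3
Step 4: cell (4,0)='.' (+4 fires, +6 burnt)
Step 5: cell (4,0)='.' (+0 fires, +4 burnt)
  fire out at step 5

3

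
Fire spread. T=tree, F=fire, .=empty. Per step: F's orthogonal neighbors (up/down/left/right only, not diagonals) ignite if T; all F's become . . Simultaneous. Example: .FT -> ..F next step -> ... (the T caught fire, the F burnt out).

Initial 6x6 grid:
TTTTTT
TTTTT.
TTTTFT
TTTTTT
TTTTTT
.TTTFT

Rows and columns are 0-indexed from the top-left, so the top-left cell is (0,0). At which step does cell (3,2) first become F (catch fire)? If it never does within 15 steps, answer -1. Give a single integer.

Step 1: cell (3,2)='T' (+7 fires, +2 burnt)
Step 2: cell (3,2)='T' (+8 fires, +7 burnt)
Step 3: cell (3,2)='F' (+7 fires, +8 burnt)
  -> target ignites at step 3
Step 4: cell (3,2)='.' (+5 fires, +7 burnt)
Step 5: cell (3,2)='.' (+4 fires, +5 burnt)
Step 6: cell (3,2)='.' (+1 fires, +4 burnt)
Step 7: cell (3,2)='.' (+0 fires, +1 burnt)
  fire out at step 7

3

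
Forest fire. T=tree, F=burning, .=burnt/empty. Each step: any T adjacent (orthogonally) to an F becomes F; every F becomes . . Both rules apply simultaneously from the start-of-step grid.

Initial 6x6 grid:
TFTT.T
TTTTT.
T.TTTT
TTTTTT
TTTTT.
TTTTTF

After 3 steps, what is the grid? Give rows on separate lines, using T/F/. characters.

Step 1: 4 trees catch fire, 2 burn out
  F.FT.T
  TFTTT.
  T.TTTT
  TTTTTT
  TTTTT.
  TTTTF.
Step 2: 5 trees catch fire, 4 burn out
  ...F.T
  F.FTT.
  T.TTTT
  TTTTTT
  TTTTF.
  TTTF..
Step 3: 6 trees catch fire, 5 burn out
  .....T
  ...FT.
  F.FTTT
  TTTTFT
  TTTF..
  TTF...

.....T
...FT.
F.FTTT
TTTTFT
TTTF..
TTF...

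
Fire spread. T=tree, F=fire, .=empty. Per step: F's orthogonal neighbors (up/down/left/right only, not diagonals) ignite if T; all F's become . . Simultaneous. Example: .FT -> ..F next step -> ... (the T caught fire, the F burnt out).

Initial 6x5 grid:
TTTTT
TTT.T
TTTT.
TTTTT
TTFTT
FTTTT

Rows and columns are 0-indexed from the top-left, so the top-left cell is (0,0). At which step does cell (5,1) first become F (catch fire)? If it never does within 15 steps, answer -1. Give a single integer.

Step 1: cell (5,1)='F' (+6 fires, +2 burnt)
  -> target ignites at step 1
Step 2: cell (5,1)='.' (+6 fires, +6 burnt)
Step 3: cell (5,1)='.' (+6 fires, +6 burnt)
Step 4: cell (5,1)='.' (+3 fires, +6 burnt)
Step 5: cell (5,1)='.' (+3 fires, +3 burnt)
Step 6: cell (5,1)='.' (+1 fires, +3 burnt)
Step 7: cell (5,1)='.' (+1 fires, +1 burnt)
Step 8: cell (5,1)='.' (+0 fires, +1 burnt)
  fire out at step 8

1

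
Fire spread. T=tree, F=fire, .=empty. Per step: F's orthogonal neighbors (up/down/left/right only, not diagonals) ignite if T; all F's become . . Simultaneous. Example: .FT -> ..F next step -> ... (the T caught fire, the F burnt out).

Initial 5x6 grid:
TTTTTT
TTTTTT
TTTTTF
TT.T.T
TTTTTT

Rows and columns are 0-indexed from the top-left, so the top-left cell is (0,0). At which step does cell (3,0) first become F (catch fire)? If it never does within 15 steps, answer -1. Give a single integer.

Step 1: cell (3,0)='T' (+3 fires, +1 burnt)
Step 2: cell (3,0)='T' (+4 fires, +3 burnt)
Step 3: cell (3,0)='T' (+5 fires, +4 burnt)
Step 4: cell (3,0)='T' (+4 fires, +5 burnt)
Step 5: cell (3,0)='T' (+5 fires, +4 burnt)
Step 6: cell (3,0)='F' (+4 fires, +5 burnt)
  -> target ignites at step 6
Step 7: cell (3,0)='.' (+2 fires, +4 burnt)
Step 8: cell (3,0)='.' (+0 fires, +2 burnt)
  fire out at step 8

6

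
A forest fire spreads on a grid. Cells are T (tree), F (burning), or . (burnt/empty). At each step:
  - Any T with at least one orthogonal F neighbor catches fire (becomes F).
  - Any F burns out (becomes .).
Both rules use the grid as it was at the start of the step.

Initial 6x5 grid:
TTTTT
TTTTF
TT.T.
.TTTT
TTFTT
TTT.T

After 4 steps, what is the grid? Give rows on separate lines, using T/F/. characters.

Step 1: 6 trees catch fire, 2 burn out
  TTTTF
  TTTF.
  TT.T.
  .TFTT
  TF.FT
  TTF.T
Step 2: 8 trees catch fire, 6 burn out
  TTTF.
  TTF..
  TT.F.
  .F.FT
  F...F
  TF..T
Step 3: 6 trees catch fire, 8 burn out
  TTF..
  TF...
  TF...
  ....F
  .....
  F...F
Step 4: 3 trees catch fire, 6 burn out
  TF...
  F....
  F....
  .....
  .....
  .....

TF...
F....
F....
.....
.....
.....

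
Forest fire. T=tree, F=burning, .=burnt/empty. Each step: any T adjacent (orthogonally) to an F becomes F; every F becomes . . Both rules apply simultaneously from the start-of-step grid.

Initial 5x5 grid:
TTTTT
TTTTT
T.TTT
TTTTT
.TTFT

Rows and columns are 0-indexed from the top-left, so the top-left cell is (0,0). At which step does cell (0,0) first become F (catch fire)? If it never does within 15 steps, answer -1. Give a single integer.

Step 1: cell (0,0)='T' (+3 fires, +1 burnt)
Step 2: cell (0,0)='T' (+4 fires, +3 burnt)
Step 3: cell (0,0)='T' (+4 fires, +4 burnt)
Step 4: cell (0,0)='T' (+4 fires, +4 burnt)
Step 5: cell (0,0)='T' (+4 fires, +4 burnt)
Step 6: cell (0,0)='T' (+2 fires, +4 burnt)
Step 7: cell (0,0)='F' (+1 fires, +2 burnt)
  -> target ignites at step 7
Step 8: cell (0,0)='.' (+0 fires, +1 burnt)
  fire out at step 8

7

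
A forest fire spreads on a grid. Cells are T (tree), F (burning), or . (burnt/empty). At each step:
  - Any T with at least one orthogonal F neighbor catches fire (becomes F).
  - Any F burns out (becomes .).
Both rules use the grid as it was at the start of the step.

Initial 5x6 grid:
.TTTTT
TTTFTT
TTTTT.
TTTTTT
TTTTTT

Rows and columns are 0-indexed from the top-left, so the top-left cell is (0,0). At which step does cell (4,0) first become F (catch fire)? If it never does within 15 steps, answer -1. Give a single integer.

Step 1: cell (4,0)='T' (+4 fires, +1 burnt)
Step 2: cell (4,0)='T' (+7 fires, +4 burnt)
Step 3: cell (4,0)='T' (+7 fires, +7 burnt)
Step 4: cell (4,0)='T' (+5 fires, +7 burnt)
Step 5: cell (4,0)='T' (+3 fires, +5 burnt)
Step 6: cell (4,0)='F' (+1 fires, +3 burnt)
  -> target ignites at step 6
Step 7: cell (4,0)='.' (+0 fires, +1 burnt)
  fire out at step 7

6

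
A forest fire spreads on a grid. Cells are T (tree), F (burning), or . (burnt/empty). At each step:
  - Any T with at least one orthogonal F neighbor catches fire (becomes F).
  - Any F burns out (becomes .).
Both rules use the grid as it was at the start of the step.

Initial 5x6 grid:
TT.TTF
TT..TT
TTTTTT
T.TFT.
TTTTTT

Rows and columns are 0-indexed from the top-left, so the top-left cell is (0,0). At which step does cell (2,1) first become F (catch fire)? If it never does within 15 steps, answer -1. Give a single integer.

Step 1: cell (2,1)='T' (+6 fires, +2 burnt)
Step 2: cell (2,1)='T' (+7 fires, +6 burnt)
Step 3: cell (2,1)='F' (+3 fires, +7 burnt)
  -> target ignites at step 3
Step 4: cell (2,1)='.' (+3 fires, +3 burnt)
Step 5: cell (2,1)='.' (+3 fires, +3 burnt)
Step 6: cell (2,1)='.' (+1 fires, +3 burnt)
Step 7: cell (2,1)='.' (+0 fires, +1 burnt)
  fire out at step 7

3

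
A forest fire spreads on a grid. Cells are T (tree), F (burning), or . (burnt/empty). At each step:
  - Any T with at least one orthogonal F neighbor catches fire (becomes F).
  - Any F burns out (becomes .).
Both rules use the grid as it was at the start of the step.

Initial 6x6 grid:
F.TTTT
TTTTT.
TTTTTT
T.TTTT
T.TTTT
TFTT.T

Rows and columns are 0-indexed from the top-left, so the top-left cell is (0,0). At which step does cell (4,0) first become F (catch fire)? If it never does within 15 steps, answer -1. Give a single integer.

Step 1: cell (4,0)='T' (+3 fires, +2 burnt)
Step 2: cell (4,0)='F' (+5 fires, +3 burnt)
  -> target ignites at step 2
Step 3: cell (4,0)='.' (+5 fires, +5 burnt)
Step 4: cell (4,0)='.' (+5 fires, +5 burnt)
Step 5: cell (4,0)='.' (+5 fires, +5 burnt)
Step 6: cell (4,0)='.' (+4 fires, +5 burnt)
Step 7: cell (4,0)='.' (+2 fires, +4 burnt)
Step 8: cell (4,0)='.' (+0 fires, +2 burnt)
  fire out at step 8

2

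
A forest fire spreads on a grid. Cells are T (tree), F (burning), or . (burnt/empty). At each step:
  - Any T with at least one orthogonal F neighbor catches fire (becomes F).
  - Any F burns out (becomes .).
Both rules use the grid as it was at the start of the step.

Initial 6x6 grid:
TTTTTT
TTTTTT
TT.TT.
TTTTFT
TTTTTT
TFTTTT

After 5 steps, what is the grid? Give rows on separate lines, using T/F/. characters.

Step 1: 7 trees catch fire, 2 burn out
  TTTTTT
  TTTTTT
  TT.TF.
  TTTF.F
  TFTTFT
  F.FTTT
Step 2: 10 trees catch fire, 7 burn out
  TTTTTT
  TTTTFT
  TT.F..
  TFF...
  F.FF.F
  ...FFT
Step 3: 6 trees catch fire, 10 burn out
  TTTTFT
  TTTF.F
  TF....
  F.....
  ......
  .....F
Step 4: 5 trees catch fire, 6 burn out
  TTTF.F
  TFF...
  F.....
  ......
  ......
  ......
Step 5: 3 trees catch fire, 5 burn out
  TFF...
  F.....
  ......
  ......
  ......
  ......

TFF...
F.....
......
......
......
......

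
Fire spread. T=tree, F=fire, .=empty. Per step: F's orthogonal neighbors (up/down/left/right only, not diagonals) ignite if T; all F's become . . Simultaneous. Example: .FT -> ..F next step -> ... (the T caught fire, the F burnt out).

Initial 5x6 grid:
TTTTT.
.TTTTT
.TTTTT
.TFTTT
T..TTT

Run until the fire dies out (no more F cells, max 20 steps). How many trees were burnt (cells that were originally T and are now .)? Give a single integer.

Step 1: +3 fires, +1 burnt (F count now 3)
Step 2: +5 fires, +3 burnt (F count now 5)
Step 3: +6 fires, +5 burnt (F count now 6)
Step 4: +5 fires, +6 burnt (F count now 5)
Step 5: +3 fires, +5 burnt (F count now 3)
Step 6: +0 fires, +3 burnt (F count now 0)
Fire out after step 6
Initially T: 23, now '.': 29
Total burnt (originally-T cells now '.'): 22

Answer: 22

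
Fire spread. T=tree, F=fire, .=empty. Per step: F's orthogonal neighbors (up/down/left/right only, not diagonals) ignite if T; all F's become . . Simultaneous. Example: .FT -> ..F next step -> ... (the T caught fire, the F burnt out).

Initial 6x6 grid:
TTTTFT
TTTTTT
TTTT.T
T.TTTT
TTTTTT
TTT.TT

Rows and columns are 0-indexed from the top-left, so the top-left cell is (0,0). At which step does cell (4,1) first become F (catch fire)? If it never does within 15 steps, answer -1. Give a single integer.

Step 1: cell (4,1)='T' (+3 fires, +1 burnt)
Step 2: cell (4,1)='T' (+3 fires, +3 burnt)
Step 3: cell (4,1)='T' (+4 fires, +3 burnt)
Step 4: cell (4,1)='T' (+5 fires, +4 burnt)
Step 5: cell (4,1)='T' (+6 fires, +5 burnt)
Step 6: cell (4,1)='T' (+4 fires, +6 burnt)
Step 7: cell (4,1)='F' (+4 fires, +4 burnt)
  -> target ignites at step 7
Step 8: cell (4,1)='.' (+2 fires, +4 burnt)
Step 9: cell (4,1)='.' (+1 fires, +2 burnt)
Step 10: cell (4,1)='.' (+0 fires, +1 burnt)
  fire out at step 10

7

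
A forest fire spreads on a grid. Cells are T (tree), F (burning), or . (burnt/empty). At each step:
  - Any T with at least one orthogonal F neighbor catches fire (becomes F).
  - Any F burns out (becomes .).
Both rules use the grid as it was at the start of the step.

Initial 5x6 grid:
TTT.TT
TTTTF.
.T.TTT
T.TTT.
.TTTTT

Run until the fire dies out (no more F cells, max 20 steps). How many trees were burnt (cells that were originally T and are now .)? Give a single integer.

Answer: 21

Derivation:
Step 1: +3 fires, +1 burnt (F count now 3)
Step 2: +5 fires, +3 burnt (F count now 5)
Step 3: +4 fires, +5 burnt (F count now 4)
Step 4: +6 fires, +4 burnt (F count now 6)
Step 5: +2 fires, +6 burnt (F count now 2)
Step 6: +1 fires, +2 burnt (F count now 1)
Step 7: +0 fires, +1 burnt (F count now 0)
Fire out after step 7
Initially T: 22, now '.': 29
Total burnt (originally-T cells now '.'): 21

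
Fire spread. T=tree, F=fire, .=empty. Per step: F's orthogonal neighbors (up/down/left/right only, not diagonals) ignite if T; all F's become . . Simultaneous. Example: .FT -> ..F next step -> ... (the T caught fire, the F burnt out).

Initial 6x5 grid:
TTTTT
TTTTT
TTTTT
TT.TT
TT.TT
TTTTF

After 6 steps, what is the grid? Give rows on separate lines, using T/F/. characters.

Step 1: 2 trees catch fire, 1 burn out
  TTTTT
  TTTTT
  TTTTT
  TT.TT
  TT.TF
  TTTF.
Step 2: 3 trees catch fire, 2 burn out
  TTTTT
  TTTTT
  TTTTT
  TT.TF
  TT.F.
  TTF..
Step 3: 3 trees catch fire, 3 burn out
  TTTTT
  TTTTT
  TTTTF
  TT.F.
  TT...
  TF...
Step 4: 4 trees catch fire, 3 burn out
  TTTTT
  TTTTF
  TTTF.
  TT...
  TF...
  F....
Step 5: 5 trees catch fire, 4 burn out
  TTTTF
  TTTF.
  TTF..
  TF...
  F....
  .....
Step 6: 4 trees catch fire, 5 burn out
  TTTF.
  TTF..
  TF...
  F....
  .....
  .....

TTTF.
TTF..
TF...
F....
.....
.....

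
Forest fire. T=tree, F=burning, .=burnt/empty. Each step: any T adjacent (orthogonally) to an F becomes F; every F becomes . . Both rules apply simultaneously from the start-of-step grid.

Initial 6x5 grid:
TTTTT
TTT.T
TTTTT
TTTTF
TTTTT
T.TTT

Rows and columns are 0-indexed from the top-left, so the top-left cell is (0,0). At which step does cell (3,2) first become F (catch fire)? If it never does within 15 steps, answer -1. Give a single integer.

Step 1: cell (3,2)='T' (+3 fires, +1 burnt)
Step 2: cell (3,2)='F' (+5 fires, +3 burnt)
  -> target ignites at step 2
Step 3: cell (3,2)='.' (+5 fires, +5 burnt)
Step 4: cell (3,2)='.' (+6 fires, +5 burnt)
Step 5: cell (3,2)='.' (+4 fires, +6 burnt)
Step 6: cell (3,2)='.' (+3 fires, +4 burnt)
Step 7: cell (3,2)='.' (+1 fires, +3 burnt)
Step 8: cell (3,2)='.' (+0 fires, +1 burnt)
  fire out at step 8

2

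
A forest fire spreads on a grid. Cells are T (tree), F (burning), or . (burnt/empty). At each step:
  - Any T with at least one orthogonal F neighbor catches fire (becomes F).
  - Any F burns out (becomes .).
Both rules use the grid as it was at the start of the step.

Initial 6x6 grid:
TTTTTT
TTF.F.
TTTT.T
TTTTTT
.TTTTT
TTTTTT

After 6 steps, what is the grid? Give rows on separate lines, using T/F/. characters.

Step 1: 4 trees catch fire, 2 burn out
  TTFTFT
  TF....
  TTFT.T
  TTTTTT
  .TTTTT
  TTTTTT
Step 2: 7 trees catch fire, 4 burn out
  TF.F.F
  F.....
  TF.F.T
  TTFTTT
  .TTTTT
  TTTTTT
Step 3: 5 trees catch fire, 7 burn out
  F.....
  ......
  F....T
  TF.FTT
  .TFTTT
  TTTTTT
Step 4: 5 trees catch fire, 5 burn out
  ......
  ......
  .....T
  F...FT
  .F.FTT
  TTFTTT
Step 5: 4 trees catch fire, 5 burn out
  ......
  ......
  .....T
  .....F
  ....FT
  TF.FTT
Step 6: 4 trees catch fire, 4 burn out
  ......
  ......
  .....F
  ......
  .....F
  F...FT

......
......
.....F
......
.....F
F...FT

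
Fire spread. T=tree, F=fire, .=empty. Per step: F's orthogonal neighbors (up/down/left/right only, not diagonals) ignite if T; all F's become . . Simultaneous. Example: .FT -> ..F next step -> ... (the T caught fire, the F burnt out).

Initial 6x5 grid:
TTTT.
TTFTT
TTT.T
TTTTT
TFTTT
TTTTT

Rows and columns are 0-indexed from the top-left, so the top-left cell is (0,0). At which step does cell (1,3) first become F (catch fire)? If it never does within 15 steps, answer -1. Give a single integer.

Step 1: cell (1,3)='F' (+8 fires, +2 burnt)
  -> target ignites at step 1
Step 2: cell (1,3)='.' (+10 fires, +8 burnt)
Step 3: cell (1,3)='.' (+6 fires, +10 burnt)
Step 4: cell (1,3)='.' (+2 fires, +6 burnt)
Step 5: cell (1,3)='.' (+0 fires, +2 burnt)
  fire out at step 5

1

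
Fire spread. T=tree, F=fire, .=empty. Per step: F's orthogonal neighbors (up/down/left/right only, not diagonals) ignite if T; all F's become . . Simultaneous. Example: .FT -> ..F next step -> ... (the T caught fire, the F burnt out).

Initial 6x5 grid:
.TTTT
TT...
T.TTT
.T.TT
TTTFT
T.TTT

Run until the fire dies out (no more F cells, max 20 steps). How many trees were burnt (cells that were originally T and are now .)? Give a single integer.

Step 1: +4 fires, +1 burnt (F count now 4)
Step 2: +5 fires, +4 burnt (F count now 5)
Step 3: +4 fires, +5 burnt (F count now 4)
Step 4: +1 fires, +4 burnt (F count now 1)
Step 5: +0 fires, +1 burnt (F count now 0)
Fire out after step 5
Initially T: 21, now '.': 23
Total burnt (originally-T cells now '.'): 14

Answer: 14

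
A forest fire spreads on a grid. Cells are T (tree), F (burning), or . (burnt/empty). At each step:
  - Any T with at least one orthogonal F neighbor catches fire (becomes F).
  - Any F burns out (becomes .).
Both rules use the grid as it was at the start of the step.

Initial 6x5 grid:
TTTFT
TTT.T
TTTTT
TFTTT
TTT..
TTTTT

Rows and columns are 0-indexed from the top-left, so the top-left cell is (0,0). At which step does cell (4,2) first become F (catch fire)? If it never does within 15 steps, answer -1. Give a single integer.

Step 1: cell (4,2)='T' (+6 fires, +2 burnt)
Step 2: cell (4,2)='F' (+10 fires, +6 burnt)
  -> target ignites at step 2
Step 3: cell (4,2)='.' (+7 fires, +10 burnt)
Step 4: cell (4,2)='.' (+1 fires, +7 burnt)
Step 5: cell (4,2)='.' (+1 fires, +1 burnt)
Step 6: cell (4,2)='.' (+0 fires, +1 burnt)
  fire out at step 6

2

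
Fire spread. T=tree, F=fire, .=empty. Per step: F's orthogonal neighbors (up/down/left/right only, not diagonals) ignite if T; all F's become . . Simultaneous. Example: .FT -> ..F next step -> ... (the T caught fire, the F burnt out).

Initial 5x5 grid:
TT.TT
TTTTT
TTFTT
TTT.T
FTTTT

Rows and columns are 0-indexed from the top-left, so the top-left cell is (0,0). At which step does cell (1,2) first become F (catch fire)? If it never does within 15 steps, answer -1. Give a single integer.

Step 1: cell (1,2)='F' (+6 fires, +2 burnt)
  -> target ignites at step 1
Step 2: cell (1,2)='.' (+6 fires, +6 burnt)
Step 3: cell (1,2)='.' (+6 fires, +6 burnt)
Step 4: cell (1,2)='.' (+3 fires, +6 burnt)
Step 5: cell (1,2)='.' (+0 fires, +3 burnt)
  fire out at step 5

1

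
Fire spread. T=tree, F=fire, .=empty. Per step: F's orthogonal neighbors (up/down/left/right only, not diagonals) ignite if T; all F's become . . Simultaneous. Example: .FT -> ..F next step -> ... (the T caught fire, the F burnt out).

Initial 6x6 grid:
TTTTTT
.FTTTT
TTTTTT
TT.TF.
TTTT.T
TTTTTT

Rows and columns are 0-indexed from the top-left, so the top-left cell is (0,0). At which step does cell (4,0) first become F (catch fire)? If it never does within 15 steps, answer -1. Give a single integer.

Step 1: cell (4,0)='T' (+5 fires, +2 burnt)
Step 2: cell (4,0)='T' (+10 fires, +5 burnt)
Step 3: cell (4,0)='T' (+7 fires, +10 burnt)
Step 4: cell (4,0)='F' (+5 fires, +7 burnt)
  -> target ignites at step 4
Step 5: cell (4,0)='.' (+2 fires, +5 burnt)
Step 6: cell (4,0)='.' (+1 fires, +2 burnt)
Step 7: cell (4,0)='.' (+0 fires, +1 burnt)
  fire out at step 7

4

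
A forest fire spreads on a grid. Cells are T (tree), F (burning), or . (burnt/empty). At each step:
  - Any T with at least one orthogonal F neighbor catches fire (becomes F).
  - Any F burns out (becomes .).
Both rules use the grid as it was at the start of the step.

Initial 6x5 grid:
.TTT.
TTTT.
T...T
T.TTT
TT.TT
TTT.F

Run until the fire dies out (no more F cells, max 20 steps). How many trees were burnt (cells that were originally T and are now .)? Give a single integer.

Answer: 6

Derivation:
Step 1: +1 fires, +1 burnt (F count now 1)
Step 2: +2 fires, +1 burnt (F count now 2)
Step 3: +2 fires, +2 burnt (F count now 2)
Step 4: +1 fires, +2 burnt (F count now 1)
Step 5: +0 fires, +1 burnt (F count now 0)
Fire out after step 5
Initially T: 20, now '.': 16
Total burnt (originally-T cells now '.'): 6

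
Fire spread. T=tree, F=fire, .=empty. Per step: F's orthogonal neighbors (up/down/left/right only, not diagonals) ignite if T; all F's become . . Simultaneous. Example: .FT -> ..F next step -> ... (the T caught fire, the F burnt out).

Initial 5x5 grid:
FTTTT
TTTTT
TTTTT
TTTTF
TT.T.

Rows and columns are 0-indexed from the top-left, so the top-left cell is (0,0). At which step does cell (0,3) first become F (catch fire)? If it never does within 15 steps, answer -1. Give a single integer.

Step 1: cell (0,3)='T' (+4 fires, +2 burnt)
Step 2: cell (0,3)='T' (+7 fires, +4 burnt)
Step 3: cell (0,3)='F' (+8 fires, +7 burnt)
  -> target ignites at step 3
Step 4: cell (0,3)='.' (+2 fires, +8 burnt)
Step 5: cell (0,3)='.' (+0 fires, +2 burnt)
  fire out at step 5

3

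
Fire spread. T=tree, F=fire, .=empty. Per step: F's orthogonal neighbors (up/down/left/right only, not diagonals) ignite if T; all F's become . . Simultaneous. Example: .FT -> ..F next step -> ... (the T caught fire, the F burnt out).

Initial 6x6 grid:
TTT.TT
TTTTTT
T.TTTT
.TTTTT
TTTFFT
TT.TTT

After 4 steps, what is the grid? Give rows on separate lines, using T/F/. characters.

Step 1: 6 trees catch fire, 2 burn out
  TTT.TT
  TTTTTT
  T.TTTT
  .TTFFT
  TTF..F
  TT.FFT
Step 2: 6 trees catch fire, 6 burn out
  TTT.TT
  TTTTTT
  T.TFFT
  .TF..F
  TF....
  TT...F
Step 3: 7 trees catch fire, 6 burn out
  TTT.TT
  TTTFFT
  T.F..F
  .F....
  F.....
  TF....
Step 4: 4 trees catch fire, 7 burn out
  TTT.FT
  TTF..F
  T.....
  ......
  ......
  F.....

TTT.FT
TTF..F
T.....
......
......
F.....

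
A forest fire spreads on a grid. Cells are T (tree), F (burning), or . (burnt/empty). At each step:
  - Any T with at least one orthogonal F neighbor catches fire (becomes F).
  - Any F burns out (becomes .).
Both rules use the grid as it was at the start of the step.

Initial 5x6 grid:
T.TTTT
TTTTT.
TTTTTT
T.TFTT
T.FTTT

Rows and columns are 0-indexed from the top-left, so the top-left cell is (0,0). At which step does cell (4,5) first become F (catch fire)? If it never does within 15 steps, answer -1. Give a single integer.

Step 1: cell (4,5)='T' (+4 fires, +2 burnt)
Step 2: cell (4,5)='T' (+5 fires, +4 burnt)
Step 3: cell (4,5)='F' (+6 fires, +5 burnt)
  -> target ignites at step 3
Step 4: cell (4,5)='.' (+4 fires, +6 burnt)
Step 5: cell (4,5)='.' (+3 fires, +4 burnt)
Step 6: cell (4,5)='.' (+2 fires, +3 burnt)
Step 7: cell (4,5)='.' (+0 fires, +2 burnt)
  fire out at step 7

3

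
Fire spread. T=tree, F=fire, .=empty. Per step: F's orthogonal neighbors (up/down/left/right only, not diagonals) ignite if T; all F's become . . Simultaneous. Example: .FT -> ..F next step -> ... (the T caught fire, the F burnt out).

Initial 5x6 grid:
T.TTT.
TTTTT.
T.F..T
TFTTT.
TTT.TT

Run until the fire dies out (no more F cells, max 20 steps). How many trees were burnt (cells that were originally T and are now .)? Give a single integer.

Answer: 19

Derivation:
Step 1: +4 fires, +2 burnt (F count now 4)
Step 2: +7 fires, +4 burnt (F count now 7)
Step 3: +4 fires, +7 burnt (F count now 4)
Step 4: +3 fires, +4 burnt (F count now 3)
Step 5: +1 fires, +3 burnt (F count now 1)
Step 6: +0 fires, +1 burnt (F count now 0)
Fire out after step 6
Initially T: 20, now '.': 29
Total burnt (originally-T cells now '.'): 19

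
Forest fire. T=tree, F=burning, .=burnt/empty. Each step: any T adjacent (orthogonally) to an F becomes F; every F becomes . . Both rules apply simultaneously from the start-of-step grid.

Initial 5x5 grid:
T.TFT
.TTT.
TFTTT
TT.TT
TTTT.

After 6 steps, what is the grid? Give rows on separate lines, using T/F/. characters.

Step 1: 7 trees catch fire, 2 burn out
  T.F.F
  .FTF.
  F.FTT
  TF.TT
  TTTT.
Step 2: 4 trees catch fire, 7 burn out
  T....
  ..F..
  ...FT
  F..TT
  TFTT.
Step 3: 4 trees catch fire, 4 burn out
  T....
  .....
  ....F
  ...FT
  F.FT.
Step 4: 2 trees catch fire, 4 burn out
  T....
  .....
  .....
  ....F
  ...F.
Step 5: 0 trees catch fire, 2 burn out
  T....
  .....
  .....
  .....
  .....
Step 6: 0 trees catch fire, 0 burn out
  T....
  .....
  .....
  .....
  .....

T....
.....
.....
.....
.....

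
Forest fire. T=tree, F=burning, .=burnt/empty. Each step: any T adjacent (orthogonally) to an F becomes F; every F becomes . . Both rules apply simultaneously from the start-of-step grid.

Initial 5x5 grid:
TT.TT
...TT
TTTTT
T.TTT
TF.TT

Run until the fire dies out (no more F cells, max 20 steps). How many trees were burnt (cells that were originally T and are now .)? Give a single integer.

Step 1: +1 fires, +1 burnt (F count now 1)
Step 2: +1 fires, +1 burnt (F count now 1)
Step 3: +1 fires, +1 burnt (F count now 1)
Step 4: +1 fires, +1 burnt (F count now 1)
Step 5: +1 fires, +1 burnt (F count now 1)
Step 6: +2 fires, +1 burnt (F count now 2)
Step 7: +3 fires, +2 burnt (F count now 3)
Step 8: +4 fires, +3 burnt (F count now 4)
Step 9: +2 fires, +4 burnt (F count now 2)
Step 10: +0 fires, +2 burnt (F count now 0)
Fire out after step 10
Initially T: 18, now '.': 23
Total burnt (originally-T cells now '.'): 16

Answer: 16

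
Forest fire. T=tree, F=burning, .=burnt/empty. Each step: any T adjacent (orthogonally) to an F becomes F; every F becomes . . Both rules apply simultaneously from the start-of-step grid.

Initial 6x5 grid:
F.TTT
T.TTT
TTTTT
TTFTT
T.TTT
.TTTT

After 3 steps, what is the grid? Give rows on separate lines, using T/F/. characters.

Step 1: 5 trees catch fire, 2 burn out
  ..TTT
  F.TTT
  TTFTT
  TF.FT
  T.FTT
  .TTTT
Step 2: 8 trees catch fire, 5 burn out
  ..TTT
  ..FTT
  FF.FT
  F...F
  T..FT
  .TFTT
Step 3: 7 trees catch fire, 8 burn out
  ..FTT
  ...FT
  ....F
  .....
  F...F
  .F.FT

..FTT
...FT
....F
.....
F...F
.F.FT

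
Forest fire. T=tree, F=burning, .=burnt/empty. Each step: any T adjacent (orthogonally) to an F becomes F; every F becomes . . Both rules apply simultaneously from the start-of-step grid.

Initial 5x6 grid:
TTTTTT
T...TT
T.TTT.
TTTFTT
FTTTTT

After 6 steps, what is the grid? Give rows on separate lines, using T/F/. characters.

Step 1: 6 trees catch fire, 2 burn out
  TTTTTT
  T...TT
  T.TFT.
  FTF.FT
  .FTFTT
Step 2: 7 trees catch fire, 6 burn out
  TTTTTT
  T...TT
  F.F.F.
  .F...F
  ..F.FT
Step 3: 3 trees catch fire, 7 burn out
  TTTTTT
  F...FT
  ......
  ......
  .....F
Step 4: 3 trees catch fire, 3 burn out
  FTTTFT
  .....F
  ......
  ......
  ......
Step 5: 3 trees catch fire, 3 burn out
  .FTF.F
  ......
  ......
  ......
  ......
Step 6: 1 trees catch fire, 3 burn out
  ..F...
  ......
  ......
  ......
  ......

..F...
......
......
......
......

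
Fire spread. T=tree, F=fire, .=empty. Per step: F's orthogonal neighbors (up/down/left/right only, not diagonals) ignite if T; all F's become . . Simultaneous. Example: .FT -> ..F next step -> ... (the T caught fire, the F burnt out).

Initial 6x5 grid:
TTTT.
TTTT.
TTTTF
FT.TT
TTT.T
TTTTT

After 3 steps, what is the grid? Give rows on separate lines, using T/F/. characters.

Step 1: 5 trees catch fire, 2 burn out
  TTTT.
  TTTT.
  FTTF.
  .F.TF
  FTT.T
  TTTTT
Step 2: 8 trees catch fire, 5 burn out
  TTTT.
  FTTF.
  .FF..
  ...F.
  .FT.F
  FTTTT
Step 3: 7 trees catch fire, 8 burn out
  FTTF.
  .FF..
  .....
  .....
  ..F..
  .FTTF

FTTF.
.FF..
.....
.....
..F..
.FTTF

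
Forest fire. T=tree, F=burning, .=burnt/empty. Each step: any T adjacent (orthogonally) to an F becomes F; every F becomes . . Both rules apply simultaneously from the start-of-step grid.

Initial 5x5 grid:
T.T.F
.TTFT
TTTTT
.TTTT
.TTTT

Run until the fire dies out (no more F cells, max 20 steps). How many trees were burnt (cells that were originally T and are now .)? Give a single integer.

Answer: 17

Derivation:
Step 1: +3 fires, +2 burnt (F count now 3)
Step 2: +5 fires, +3 burnt (F count now 5)
Step 3: +4 fires, +5 burnt (F count now 4)
Step 4: +4 fires, +4 burnt (F count now 4)
Step 5: +1 fires, +4 burnt (F count now 1)
Step 6: +0 fires, +1 burnt (F count now 0)
Fire out after step 6
Initially T: 18, now '.': 24
Total burnt (originally-T cells now '.'): 17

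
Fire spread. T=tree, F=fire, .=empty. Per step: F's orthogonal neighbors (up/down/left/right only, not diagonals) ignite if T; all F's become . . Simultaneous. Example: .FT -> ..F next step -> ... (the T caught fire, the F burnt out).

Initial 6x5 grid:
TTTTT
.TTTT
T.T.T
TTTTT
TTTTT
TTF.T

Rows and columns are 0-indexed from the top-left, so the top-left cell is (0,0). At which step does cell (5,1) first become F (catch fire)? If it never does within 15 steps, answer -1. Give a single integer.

Step 1: cell (5,1)='F' (+2 fires, +1 burnt)
  -> target ignites at step 1
Step 2: cell (5,1)='.' (+4 fires, +2 burnt)
Step 3: cell (5,1)='.' (+5 fires, +4 burnt)
Step 4: cell (5,1)='.' (+4 fires, +5 burnt)
Step 5: cell (5,1)='.' (+5 fires, +4 burnt)
Step 6: cell (5,1)='.' (+3 fires, +5 burnt)
Step 7: cell (5,1)='.' (+2 fires, +3 burnt)
Step 8: cell (5,1)='.' (+0 fires, +2 burnt)
  fire out at step 8

1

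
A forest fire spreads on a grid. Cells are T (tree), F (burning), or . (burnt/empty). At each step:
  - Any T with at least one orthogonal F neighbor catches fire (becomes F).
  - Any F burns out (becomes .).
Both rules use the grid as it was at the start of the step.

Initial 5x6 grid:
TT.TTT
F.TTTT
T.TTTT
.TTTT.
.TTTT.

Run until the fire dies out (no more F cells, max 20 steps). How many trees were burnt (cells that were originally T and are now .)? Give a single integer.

Step 1: +2 fires, +1 burnt (F count now 2)
Step 2: +1 fires, +2 burnt (F count now 1)
Step 3: +0 fires, +1 burnt (F count now 0)
Fire out after step 3
Initially T: 22, now '.': 11
Total burnt (originally-T cells now '.'): 3

Answer: 3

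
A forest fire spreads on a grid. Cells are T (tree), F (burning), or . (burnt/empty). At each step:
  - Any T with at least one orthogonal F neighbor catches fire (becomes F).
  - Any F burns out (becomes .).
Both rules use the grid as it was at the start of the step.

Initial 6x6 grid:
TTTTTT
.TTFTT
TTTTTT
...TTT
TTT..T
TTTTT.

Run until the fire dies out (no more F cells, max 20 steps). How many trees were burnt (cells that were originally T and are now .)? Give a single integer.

Step 1: +4 fires, +1 burnt (F count now 4)
Step 2: +7 fires, +4 burnt (F count now 7)
Step 3: +5 fires, +7 burnt (F count now 5)
Step 4: +3 fires, +5 burnt (F count now 3)
Step 5: +1 fires, +3 burnt (F count now 1)
Step 6: +0 fires, +1 burnt (F count now 0)
Fire out after step 6
Initially T: 28, now '.': 28
Total burnt (originally-T cells now '.'): 20

Answer: 20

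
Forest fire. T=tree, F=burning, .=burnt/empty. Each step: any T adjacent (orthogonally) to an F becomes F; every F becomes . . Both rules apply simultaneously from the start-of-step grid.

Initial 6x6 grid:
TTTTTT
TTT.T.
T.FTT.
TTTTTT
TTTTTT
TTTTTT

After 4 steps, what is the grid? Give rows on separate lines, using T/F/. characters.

Step 1: 3 trees catch fire, 1 burn out
  TTTTTT
  TTF.T.
  T..FT.
  TTFTTT
  TTTTTT
  TTTTTT
Step 2: 6 trees catch fire, 3 burn out
  TTFTTT
  TF..T.
  T...F.
  TF.FTT
  TTFTTT
  TTTTTT
Step 3: 9 trees catch fire, 6 burn out
  TF.FTT
  F...F.
  T.....
  F...FT
  TF.FTT
  TTFTTT
Step 4: 8 trees catch fire, 9 burn out
  F...FT
  ......
  F.....
  .....F
  F...FT
  TF.FTT

F...FT
......
F.....
.....F
F...FT
TF.FTT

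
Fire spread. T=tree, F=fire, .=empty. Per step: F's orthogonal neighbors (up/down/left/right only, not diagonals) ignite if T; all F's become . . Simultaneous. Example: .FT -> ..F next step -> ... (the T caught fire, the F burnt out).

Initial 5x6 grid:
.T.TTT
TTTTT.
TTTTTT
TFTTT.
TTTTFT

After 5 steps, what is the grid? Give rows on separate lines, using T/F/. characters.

Step 1: 7 trees catch fire, 2 burn out
  .T.TTT
  TTTTT.
  TFTTTT
  F.FTF.
  TFTF.F
Step 2: 7 trees catch fire, 7 burn out
  .T.TTT
  TFTTT.
  F.FTFT
  ...F..
  F.F...
Step 3: 6 trees catch fire, 7 burn out
  .F.TTT
  F.FTF.
  ...F.F
  ......
  ......
Step 4: 2 trees catch fire, 6 burn out
  ...TFT
  ...F..
  ......
  ......
  ......
Step 5: 2 trees catch fire, 2 burn out
  ...F.F
  ......
  ......
  ......
  ......

...F.F
......
......
......
......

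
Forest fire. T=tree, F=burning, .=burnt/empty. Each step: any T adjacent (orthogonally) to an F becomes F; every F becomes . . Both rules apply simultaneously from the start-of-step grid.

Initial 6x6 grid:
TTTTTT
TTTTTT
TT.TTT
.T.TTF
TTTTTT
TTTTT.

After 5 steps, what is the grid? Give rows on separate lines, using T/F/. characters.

Step 1: 3 trees catch fire, 1 burn out
  TTTTTT
  TTTTTT
  TT.TTF
  .T.TF.
  TTTTTF
  TTTTT.
Step 2: 4 trees catch fire, 3 burn out
  TTTTTT
  TTTTTF
  TT.TF.
  .T.F..
  TTTTF.
  TTTTT.
Step 3: 5 trees catch fire, 4 burn out
  TTTTTF
  TTTTF.
  TT.F..
  .T....
  TTTF..
  TTTTF.
Step 4: 4 trees catch fire, 5 burn out
  TTTTF.
  TTTF..
  TT....
  .T....
  TTF...
  TTTF..
Step 5: 4 trees catch fire, 4 burn out
  TTTF..
  TTF...
  TT....
  .T....
  TF....
  TTF...

TTTF..
TTF...
TT....
.T....
TF....
TTF...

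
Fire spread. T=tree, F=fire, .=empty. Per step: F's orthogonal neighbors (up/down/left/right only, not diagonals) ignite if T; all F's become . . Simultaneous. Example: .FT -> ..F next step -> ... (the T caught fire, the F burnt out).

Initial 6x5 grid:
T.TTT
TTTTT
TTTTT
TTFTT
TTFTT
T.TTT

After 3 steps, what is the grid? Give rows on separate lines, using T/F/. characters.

Step 1: 6 trees catch fire, 2 burn out
  T.TTT
  TTTTT
  TTFTT
  TF.FT
  TF.FT
  T.FTT
Step 2: 8 trees catch fire, 6 burn out
  T.TTT
  TTFTT
  TF.FT
  F...F
  F...F
  T..FT
Step 3: 7 trees catch fire, 8 burn out
  T.FTT
  TF.FT
  F...F
  .....
  .....
  F...F

T.FTT
TF.FT
F...F
.....
.....
F...F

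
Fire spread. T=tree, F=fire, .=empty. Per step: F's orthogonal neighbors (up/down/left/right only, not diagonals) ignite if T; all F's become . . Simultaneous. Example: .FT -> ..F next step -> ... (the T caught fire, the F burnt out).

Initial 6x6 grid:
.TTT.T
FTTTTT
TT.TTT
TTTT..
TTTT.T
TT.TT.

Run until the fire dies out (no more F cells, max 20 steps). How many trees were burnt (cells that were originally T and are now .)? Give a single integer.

Answer: 26

Derivation:
Step 1: +2 fires, +1 burnt (F count now 2)
Step 2: +4 fires, +2 burnt (F count now 4)
Step 3: +4 fires, +4 burnt (F count now 4)
Step 4: +6 fires, +4 burnt (F count now 6)
Step 5: +5 fires, +6 burnt (F count now 5)
Step 6: +3 fires, +5 burnt (F count now 3)
Step 7: +1 fires, +3 burnt (F count now 1)
Step 8: +1 fires, +1 burnt (F count now 1)
Step 9: +0 fires, +1 burnt (F count now 0)
Fire out after step 9
Initially T: 27, now '.': 35
Total burnt (originally-T cells now '.'): 26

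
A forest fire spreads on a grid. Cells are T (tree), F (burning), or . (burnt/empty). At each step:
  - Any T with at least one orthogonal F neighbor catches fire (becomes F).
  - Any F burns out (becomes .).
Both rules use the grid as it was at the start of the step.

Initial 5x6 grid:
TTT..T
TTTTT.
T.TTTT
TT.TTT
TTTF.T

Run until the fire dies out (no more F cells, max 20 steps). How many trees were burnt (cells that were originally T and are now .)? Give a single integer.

Answer: 22

Derivation:
Step 1: +2 fires, +1 burnt (F count now 2)
Step 2: +3 fires, +2 burnt (F count now 3)
Step 3: +6 fires, +3 burnt (F count now 6)
Step 4: +5 fires, +6 burnt (F count now 5)
Step 5: +3 fires, +5 burnt (F count now 3)
Step 6: +2 fires, +3 burnt (F count now 2)
Step 7: +1 fires, +2 burnt (F count now 1)
Step 8: +0 fires, +1 burnt (F count now 0)
Fire out after step 8
Initially T: 23, now '.': 29
Total burnt (originally-T cells now '.'): 22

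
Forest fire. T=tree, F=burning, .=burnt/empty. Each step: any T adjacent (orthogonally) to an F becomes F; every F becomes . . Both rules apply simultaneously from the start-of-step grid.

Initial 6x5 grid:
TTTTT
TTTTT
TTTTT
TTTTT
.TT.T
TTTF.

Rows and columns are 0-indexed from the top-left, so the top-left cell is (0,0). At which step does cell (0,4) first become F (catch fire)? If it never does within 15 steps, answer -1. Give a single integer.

Step 1: cell (0,4)='T' (+1 fires, +1 burnt)
Step 2: cell (0,4)='T' (+2 fires, +1 burnt)
Step 3: cell (0,4)='T' (+3 fires, +2 burnt)
Step 4: cell (0,4)='T' (+3 fires, +3 burnt)
Step 5: cell (0,4)='T' (+5 fires, +3 burnt)
Step 6: cell (0,4)='T' (+6 fires, +5 burnt)
Step 7: cell (0,4)='T' (+4 fires, +6 burnt)
Step 8: cell (0,4)='F' (+2 fires, +4 burnt)
  -> target ignites at step 8
Step 9: cell (0,4)='.' (+0 fires, +2 burnt)
  fire out at step 9

8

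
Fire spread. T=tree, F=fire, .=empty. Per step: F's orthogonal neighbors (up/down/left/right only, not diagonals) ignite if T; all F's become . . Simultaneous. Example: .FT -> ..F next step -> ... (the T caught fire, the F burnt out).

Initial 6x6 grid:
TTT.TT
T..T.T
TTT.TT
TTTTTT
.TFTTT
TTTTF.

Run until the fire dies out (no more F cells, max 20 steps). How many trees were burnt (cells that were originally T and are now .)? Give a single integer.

Step 1: +6 fires, +2 burnt (F count now 6)
Step 2: +6 fires, +6 burnt (F count now 6)
Step 3: +5 fires, +6 burnt (F count now 5)
Step 4: +2 fires, +5 burnt (F count now 2)
Step 5: +2 fires, +2 burnt (F count now 2)
Step 6: +2 fires, +2 burnt (F count now 2)
Step 7: +2 fires, +2 burnt (F count now 2)
Step 8: +1 fires, +2 burnt (F count now 1)
Step 9: +0 fires, +1 burnt (F count now 0)
Fire out after step 9
Initially T: 27, now '.': 35
Total burnt (originally-T cells now '.'): 26

Answer: 26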